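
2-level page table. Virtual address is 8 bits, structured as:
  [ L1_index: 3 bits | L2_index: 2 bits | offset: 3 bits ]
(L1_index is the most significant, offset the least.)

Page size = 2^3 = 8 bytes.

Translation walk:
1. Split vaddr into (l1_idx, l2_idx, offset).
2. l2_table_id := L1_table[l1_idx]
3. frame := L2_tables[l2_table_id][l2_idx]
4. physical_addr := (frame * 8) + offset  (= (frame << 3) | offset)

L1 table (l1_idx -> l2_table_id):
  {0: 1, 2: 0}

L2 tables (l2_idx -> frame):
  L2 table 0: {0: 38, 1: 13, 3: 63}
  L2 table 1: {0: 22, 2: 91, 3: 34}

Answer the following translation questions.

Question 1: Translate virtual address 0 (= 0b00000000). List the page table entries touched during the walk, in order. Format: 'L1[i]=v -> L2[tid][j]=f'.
vaddr = 0 = 0b00000000
Split: l1_idx=0, l2_idx=0, offset=0

Answer: L1[0]=1 -> L2[1][0]=22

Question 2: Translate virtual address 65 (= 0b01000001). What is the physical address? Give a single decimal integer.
vaddr = 65 = 0b01000001
Split: l1_idx=2, l2_idx=0, offset=1
L1[2] = 0
L2[0][0] = 38
paddr = 38 * 8 + 1 = 305

Answer: 305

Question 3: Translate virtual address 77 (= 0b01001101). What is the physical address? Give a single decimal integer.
Answer: 109

Derivation:
vaddr = 77 = 0b01001101
Split: l1_idx=2, l2_idx=1, offset=5
L1[2] = 0
L2[0][1] = 13
paddr = 13 * 8 + 5 = 109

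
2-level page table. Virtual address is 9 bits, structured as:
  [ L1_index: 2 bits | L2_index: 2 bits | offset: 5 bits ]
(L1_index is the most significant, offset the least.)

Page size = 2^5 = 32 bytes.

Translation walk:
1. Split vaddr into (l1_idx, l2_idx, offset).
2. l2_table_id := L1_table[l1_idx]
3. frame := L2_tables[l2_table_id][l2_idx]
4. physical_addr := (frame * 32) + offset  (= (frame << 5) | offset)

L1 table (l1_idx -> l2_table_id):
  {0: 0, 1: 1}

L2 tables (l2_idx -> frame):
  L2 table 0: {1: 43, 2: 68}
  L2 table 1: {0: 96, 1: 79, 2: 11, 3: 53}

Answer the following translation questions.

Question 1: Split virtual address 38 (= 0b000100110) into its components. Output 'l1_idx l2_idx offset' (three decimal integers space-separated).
vaddr = 38 = 0b000100110
  top 2 bits -> l1_idx = 0
  next 2 bits -> l2_idx = 1
  bottom 5 bits -> offset = 6

Answer: 0 1 6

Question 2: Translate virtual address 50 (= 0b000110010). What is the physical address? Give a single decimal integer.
vaddr = 50 = 0b000110010
Split: l1_idx=0, l2_idx=1, offset=18
L1[0] = 0
L2[0][1] = 43
paddr = 43 * 32 + 18 = 1394

Answer: 1394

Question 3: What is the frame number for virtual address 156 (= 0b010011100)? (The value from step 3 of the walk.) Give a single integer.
vaddr = 156: l1_idx=1, l2_idx=0
L1[1] = 1; L2[1][0] = 96

Answer: 96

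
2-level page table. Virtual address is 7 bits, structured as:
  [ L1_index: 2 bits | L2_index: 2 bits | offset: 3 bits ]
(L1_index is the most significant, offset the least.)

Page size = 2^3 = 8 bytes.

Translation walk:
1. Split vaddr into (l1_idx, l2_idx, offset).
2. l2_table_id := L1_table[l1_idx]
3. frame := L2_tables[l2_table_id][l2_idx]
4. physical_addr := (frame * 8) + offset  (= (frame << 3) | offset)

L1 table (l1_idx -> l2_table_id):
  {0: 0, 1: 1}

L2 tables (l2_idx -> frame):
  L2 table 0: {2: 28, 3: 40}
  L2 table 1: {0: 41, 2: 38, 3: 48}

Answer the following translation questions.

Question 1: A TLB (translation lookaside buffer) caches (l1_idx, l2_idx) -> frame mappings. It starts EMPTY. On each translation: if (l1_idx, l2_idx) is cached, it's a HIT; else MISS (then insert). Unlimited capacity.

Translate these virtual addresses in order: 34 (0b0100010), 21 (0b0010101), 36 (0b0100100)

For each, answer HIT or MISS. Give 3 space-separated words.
Answer: MISS MISS HIT

Derivation:
vaddr=34: (1,0) not in TLB -> MISS, insert
vaddr=21: (0,2) not in TLB -> MISS, insert
vaddr=36: (1,0) in TLB -> HIT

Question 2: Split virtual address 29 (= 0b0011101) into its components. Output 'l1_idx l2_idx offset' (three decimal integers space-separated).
vaddr = 29 = 0b0011101
  top 2 bits -> l1_idx = 0
  next 2 bits -> l2_idx = 3
  bottom 3 bits -> offset = 5

Answer: 0 3 5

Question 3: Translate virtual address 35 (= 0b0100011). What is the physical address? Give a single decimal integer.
vaddr = 35 = 0b0100011
Split: l1_idx=1, l2_idx=0, offset=3
L1[1] = 1
L2[1][0] = 41
paddr = 41 * 8 + 3 = 331

Answer: 331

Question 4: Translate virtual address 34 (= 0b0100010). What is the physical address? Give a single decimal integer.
vaddr = 34 = 0b0100010
Split: l1_idx=1, l2_idx=0, offset=2
L1[1] = 1
L2[1][0] = 41
paddr = 41 * 8 + 2 = 330

Answer: 330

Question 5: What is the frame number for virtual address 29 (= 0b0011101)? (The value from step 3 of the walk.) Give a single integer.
Answer: 40

Derivation:
vaddr = 29: l1_idx=0, l2_idx=3
L1[0] = 0; L2[0][3] = 40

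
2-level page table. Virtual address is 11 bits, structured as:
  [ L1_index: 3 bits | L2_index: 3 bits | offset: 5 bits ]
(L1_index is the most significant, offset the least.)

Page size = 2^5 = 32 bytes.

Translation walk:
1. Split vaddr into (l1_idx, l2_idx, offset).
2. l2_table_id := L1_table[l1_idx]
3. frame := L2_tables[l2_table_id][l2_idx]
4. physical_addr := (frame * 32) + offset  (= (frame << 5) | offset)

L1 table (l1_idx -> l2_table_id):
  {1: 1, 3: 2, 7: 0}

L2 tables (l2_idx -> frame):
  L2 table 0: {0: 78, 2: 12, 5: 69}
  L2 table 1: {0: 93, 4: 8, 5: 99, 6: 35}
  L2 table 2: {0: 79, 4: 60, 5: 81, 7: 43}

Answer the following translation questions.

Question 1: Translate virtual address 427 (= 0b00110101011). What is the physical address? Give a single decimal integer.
Answer: 3179

Derivation:
vaddr = 427 = 0b00110101011
Split: l1_idx=1, l2_idx=5, offset=11
L1[1] = 1
L2[1][5] = 99
paddr = 99 * 32 + 11 = 3179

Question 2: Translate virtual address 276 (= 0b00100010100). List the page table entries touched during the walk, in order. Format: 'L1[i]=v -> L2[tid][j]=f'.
Answer: L1[1]=1 -> L2[1][0]=93

Derivation:
vaddr = 276 = 0b00100010100
Split: l1_idx=1, l2_idx=0, offset=20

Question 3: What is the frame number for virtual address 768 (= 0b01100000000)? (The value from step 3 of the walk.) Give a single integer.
Answer: 79

Derivation:
vaddr = 768: l1_idx=3, l2_idx=0
L1[3] = 2; L2[2][0] = 79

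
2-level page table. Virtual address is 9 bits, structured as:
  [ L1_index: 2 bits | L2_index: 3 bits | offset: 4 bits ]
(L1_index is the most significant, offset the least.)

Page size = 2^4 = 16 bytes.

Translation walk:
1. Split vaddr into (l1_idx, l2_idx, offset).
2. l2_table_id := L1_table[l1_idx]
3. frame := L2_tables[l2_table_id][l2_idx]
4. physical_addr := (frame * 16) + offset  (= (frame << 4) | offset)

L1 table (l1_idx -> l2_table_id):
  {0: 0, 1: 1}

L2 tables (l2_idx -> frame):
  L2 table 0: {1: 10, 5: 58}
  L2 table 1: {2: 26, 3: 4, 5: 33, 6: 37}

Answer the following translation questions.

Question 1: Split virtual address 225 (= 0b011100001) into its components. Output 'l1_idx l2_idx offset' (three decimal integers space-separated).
Answer: 1 6 1

Derivation:
vaddr = 225 = 0b011100001
  top 2 bits -> l1_idx = 1
  next 3 bits -> l2_idx = 6
  bottom 4 bits -> offset = 1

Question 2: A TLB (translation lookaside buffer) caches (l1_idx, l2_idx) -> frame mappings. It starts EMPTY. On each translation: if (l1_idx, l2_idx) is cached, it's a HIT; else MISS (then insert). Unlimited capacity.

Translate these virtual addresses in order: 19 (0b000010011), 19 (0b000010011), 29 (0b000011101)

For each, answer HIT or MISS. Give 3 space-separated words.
vaddr=19: (0,1) not in TLB -> MISS, insert
vaddr=19: (0,1) in TLB -> HIT
vaddr=29: (0,1) in TLB -> HIT

Answer: MISS HIT HIT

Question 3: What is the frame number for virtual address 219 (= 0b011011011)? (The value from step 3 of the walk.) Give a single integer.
vaddr = 219: l1_idx=1, l2_idx=5
L1[1] = 1; L2[1][5] = 33

Answer: 33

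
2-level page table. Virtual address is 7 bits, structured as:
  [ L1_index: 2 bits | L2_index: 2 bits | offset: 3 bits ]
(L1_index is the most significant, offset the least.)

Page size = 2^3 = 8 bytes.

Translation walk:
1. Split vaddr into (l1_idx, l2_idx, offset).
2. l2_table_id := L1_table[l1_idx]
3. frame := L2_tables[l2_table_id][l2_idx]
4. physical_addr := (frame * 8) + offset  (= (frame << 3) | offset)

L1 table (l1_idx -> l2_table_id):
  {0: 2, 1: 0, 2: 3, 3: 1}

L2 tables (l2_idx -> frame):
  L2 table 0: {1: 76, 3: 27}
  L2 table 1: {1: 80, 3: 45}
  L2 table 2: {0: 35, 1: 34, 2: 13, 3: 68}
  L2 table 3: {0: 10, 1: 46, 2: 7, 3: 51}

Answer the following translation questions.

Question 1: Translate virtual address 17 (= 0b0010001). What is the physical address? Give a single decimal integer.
Answer: 105

Derivation:
vaddr = 17 = 0b0010001
Split: l1_idx=0, l2_idx=2, offset=1
L1[0] = 2
L2[2][2] = 13
paddr = 13 * 8 + 1 = 105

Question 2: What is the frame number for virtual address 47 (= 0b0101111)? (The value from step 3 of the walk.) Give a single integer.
vaddr = 47: l1_idx=1, l2_idx=1
L1[1] = 0; L2[0][1] = 76

Answer: 76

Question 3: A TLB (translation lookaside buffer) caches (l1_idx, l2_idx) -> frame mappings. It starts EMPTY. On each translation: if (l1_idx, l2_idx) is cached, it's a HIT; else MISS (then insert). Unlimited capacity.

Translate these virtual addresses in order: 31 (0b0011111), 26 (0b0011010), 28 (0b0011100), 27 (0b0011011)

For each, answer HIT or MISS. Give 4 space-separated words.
Answer: MISS HIT HIT HIT

Derivation:
vaddr=31: (0,3) not in TLB -> MISS, insert
vaddr=26: (0,3) in TLB -> HIT
vaddr=28: (0,3) in TLB -> HIT
vaddr=27: (0,3) in TLB -> HIT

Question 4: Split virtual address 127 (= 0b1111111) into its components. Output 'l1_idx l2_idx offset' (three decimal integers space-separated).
Answer: 3 3 7

Derivation:
vaddr = 127 = 0b1111111
  top 2 bits -> l1_idx = 3
  next 2 bits -> l2_idx = 3
  bottom 3 bits -> offset = 7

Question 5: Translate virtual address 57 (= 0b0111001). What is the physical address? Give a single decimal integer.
vaddr = 57 = 0b0111001
Split: l1_idx=1, l2_idx=3, offset=1
L1[1] = 0
L2[0][3] = 27
paddr = 27 * 8 + 1 = 217

Answer: 217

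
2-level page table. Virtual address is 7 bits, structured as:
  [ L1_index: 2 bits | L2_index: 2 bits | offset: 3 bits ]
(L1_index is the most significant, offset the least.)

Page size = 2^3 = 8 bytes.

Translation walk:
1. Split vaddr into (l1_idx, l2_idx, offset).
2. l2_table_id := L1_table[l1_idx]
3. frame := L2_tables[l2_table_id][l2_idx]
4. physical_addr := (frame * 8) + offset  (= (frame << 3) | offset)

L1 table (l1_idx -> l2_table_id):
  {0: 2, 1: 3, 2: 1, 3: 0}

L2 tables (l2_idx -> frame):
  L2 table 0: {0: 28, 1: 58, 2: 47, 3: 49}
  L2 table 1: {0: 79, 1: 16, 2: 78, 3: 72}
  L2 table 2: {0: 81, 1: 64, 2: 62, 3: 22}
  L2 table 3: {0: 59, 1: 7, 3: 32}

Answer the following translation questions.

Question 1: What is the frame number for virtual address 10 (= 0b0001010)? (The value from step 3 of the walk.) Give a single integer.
Answer: 64

Derivation:
vaddr = 10: l1_idx=0, l2_idx=1
L1[0] = 2; L2[2][1] = 64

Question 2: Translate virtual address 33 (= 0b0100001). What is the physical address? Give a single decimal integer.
Answer: 473

Derivation:
vaddr = 33 = 0b0100001
Split: l1_idx=1, l2_idx=0, offset=1
L1[1] = 3
L2[3][0] = 59
paddr = 59 * 8 + 1 = 473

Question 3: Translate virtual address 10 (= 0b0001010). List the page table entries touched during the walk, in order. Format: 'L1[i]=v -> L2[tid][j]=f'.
vaddr = 10 = 0b0001010
Split: l1_idx=0, l2_idx=1, offset=2

Answer: L1[0]=2 -> L2[2][1]=64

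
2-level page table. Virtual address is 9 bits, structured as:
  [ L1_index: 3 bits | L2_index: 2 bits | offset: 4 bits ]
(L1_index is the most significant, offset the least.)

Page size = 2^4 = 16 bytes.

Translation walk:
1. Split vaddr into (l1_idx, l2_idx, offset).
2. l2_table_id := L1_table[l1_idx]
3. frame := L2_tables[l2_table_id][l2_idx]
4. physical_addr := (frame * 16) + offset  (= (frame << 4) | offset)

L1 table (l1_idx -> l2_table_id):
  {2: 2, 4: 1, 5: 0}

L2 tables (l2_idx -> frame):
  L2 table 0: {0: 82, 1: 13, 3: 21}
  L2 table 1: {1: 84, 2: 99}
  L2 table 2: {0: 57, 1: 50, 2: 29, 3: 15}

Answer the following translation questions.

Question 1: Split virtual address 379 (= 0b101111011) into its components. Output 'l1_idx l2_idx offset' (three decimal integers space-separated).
vaddr = 379 = 0b101111011
  top 3 bits -> l1_idx = 5
  next 2 bits -> l2_idx = 3
  bottom 4 bits -> offset = 11

Answer: 5 3 11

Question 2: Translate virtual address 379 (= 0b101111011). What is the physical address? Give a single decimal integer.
vaddr = 379 = 0b101111011
Split: l1_idx=5, l2_idx=3, offset=11
L1[5] = 0
L2[0][3] = 21
paddr = 21 * 16 + 11 = 347

Answer: 347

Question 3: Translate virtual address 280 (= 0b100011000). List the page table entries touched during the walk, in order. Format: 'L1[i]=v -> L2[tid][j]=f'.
vaddr = 280 = 0b100011000
Split: l1_idx=4, l2_idx=1, offset=8

Answer: L1[4]=1 -> L2[1][1]=84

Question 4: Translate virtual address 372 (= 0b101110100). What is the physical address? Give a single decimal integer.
Answer: 340

Derivation:
vaddr = 372 = 0b101110100
Split: l1_idx=5, l2_idx=3, offset=4
L1[5] = 0
L2[0][3] = 21
paddr = 21 * 16 + 4 = 340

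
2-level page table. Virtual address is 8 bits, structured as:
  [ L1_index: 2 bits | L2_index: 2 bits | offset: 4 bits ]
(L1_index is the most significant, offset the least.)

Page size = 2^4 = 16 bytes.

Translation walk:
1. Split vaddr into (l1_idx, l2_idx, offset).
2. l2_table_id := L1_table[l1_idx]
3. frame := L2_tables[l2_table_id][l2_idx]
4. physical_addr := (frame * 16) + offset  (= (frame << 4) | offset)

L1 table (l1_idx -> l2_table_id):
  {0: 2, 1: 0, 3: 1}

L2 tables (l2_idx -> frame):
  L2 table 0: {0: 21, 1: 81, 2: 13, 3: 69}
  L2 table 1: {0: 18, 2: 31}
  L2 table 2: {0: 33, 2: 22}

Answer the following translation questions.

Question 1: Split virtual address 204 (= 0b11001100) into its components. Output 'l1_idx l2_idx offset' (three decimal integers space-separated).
vaddr = 204 = 0b11001100
  top 2 bits -> l1_idx = 3
  next 2 bits -> l2_idx = 0
  bottom 4 bits -> offset = 12

Answer: 3 0 12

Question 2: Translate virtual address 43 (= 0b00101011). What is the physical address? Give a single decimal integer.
vaddr = 43 = 0b00101011
Split: l1_idx=0, l2_idx=2, offset=11
L1[0] = 2
L2[2][2] = 22
paddr = 22 * 16 + 11 = 363

Answer: 363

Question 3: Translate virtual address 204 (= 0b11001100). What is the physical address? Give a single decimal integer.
vaddr = 204 = 0b11001100
Split: l1_idx=3, l2_idx=0, offset=12
L1[3] = 1
L2[1][0] = 18
paddr = 18 * 16 + 12 = 300

Answer: 300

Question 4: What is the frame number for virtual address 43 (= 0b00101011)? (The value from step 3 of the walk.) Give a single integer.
Answer: 22

Derivation:
vaddr = 43: l1_idx=0, l2_idx=2
L1[0] = 2; L2[2][2] = 22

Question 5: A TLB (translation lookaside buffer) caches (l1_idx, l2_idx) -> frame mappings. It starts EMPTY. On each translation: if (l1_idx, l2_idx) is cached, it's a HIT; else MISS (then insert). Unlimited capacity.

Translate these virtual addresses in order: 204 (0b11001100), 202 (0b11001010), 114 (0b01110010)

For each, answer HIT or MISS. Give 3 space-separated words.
vaddr=204: (3,0) not in TLB -> MISS, insert
vaddr=202: (3,0) in TLB -> HIT
vaddr=114: (1,3) not in TLB -> MISS, insert

Answer: MISS HIT MISS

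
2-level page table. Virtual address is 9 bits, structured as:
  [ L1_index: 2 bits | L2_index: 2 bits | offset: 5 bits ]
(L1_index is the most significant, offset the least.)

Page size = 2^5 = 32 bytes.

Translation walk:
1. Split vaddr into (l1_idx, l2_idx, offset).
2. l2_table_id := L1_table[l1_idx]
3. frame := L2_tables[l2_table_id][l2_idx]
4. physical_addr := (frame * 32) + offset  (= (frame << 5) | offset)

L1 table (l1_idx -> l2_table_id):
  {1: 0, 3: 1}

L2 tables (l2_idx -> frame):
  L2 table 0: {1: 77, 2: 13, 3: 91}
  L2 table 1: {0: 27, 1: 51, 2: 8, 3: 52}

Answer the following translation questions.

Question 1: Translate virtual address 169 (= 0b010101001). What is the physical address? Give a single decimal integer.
Answer: 2473

Derivation:
vaddr = 169 = 0b010101001
Split: l1_idx=1, l2_idx=1, offset=9
L1[1] = 0
L2[0][1] = 77
paddr = 77 * 32 + 9 = 2473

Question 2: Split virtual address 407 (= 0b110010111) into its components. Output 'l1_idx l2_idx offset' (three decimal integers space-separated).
Answer: 3 0 23

Derivation:
vaddr = 407 = 0b110010111
  top 2 bits -> l1_idx = 3
  next 2 bits -> l2_idx = 0
  bottom 5 bits -> offset = 23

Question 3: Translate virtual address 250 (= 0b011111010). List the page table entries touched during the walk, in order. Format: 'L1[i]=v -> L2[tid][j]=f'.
vaddr = 250 = 0b011111010
Split: l1_idx=1, l2_idx=3, offset=26

Answer: L1[1]=0 -> L2[0][3]=91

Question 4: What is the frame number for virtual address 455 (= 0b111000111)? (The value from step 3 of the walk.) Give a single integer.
vaddr = 455: l1_idx=3, l2_idx=2
L1[3] = 1; L2[1][2] = 8

Answer: 8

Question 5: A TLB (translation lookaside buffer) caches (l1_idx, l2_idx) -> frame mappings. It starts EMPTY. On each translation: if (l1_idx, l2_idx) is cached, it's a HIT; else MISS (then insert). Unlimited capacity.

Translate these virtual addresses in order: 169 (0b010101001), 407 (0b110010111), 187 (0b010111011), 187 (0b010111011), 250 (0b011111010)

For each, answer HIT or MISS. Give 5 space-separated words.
vaddr=169: (1,1) not in TLB -> MISS, insert
vaddr=407: (3,0) not in TLB -> MISS, insert
vaddr=187: (1,1) in TLB -> HIT
vaddr=187: (1,1) in TLB -> HIT
vaddr=250: (1,3) not in TLB -> MISS, insert

Answer: MISS MISS HIT HIT MISS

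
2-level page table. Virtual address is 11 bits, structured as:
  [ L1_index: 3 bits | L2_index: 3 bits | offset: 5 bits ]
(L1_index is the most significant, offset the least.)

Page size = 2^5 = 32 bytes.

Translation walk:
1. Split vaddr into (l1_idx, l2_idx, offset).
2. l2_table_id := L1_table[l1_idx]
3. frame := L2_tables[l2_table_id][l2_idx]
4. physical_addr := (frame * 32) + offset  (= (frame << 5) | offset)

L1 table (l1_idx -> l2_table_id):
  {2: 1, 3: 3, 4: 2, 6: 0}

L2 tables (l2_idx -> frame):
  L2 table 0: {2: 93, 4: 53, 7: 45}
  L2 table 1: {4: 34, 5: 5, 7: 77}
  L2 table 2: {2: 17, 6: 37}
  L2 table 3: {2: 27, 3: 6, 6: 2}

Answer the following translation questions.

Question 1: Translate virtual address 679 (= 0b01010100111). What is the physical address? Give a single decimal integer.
Answer: 167

Derivation:
vaddr = 679 = 0b01010100111
Split: l1_idx=2, l2_idx=5, offset=7
L1[2] = 1
L2[1][5] = 5
paddr = 5 * 32 + 7 = 167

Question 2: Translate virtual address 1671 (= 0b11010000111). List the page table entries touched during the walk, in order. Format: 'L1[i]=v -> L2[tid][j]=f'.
vaddr = 1671 = 0b11010000111
Split: l1_idx=6, l2_idx=4, offset=7

Answer: L1[6]=0 -> L2[0][4]=53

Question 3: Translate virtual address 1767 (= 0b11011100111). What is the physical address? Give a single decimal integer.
Answer: 1447

Derivation:
vaddr = 1767 = 0b11011100111
Split: l1_idx=6, l2_idx=7, offset=7
L1[6] = 0
L2[0][7] = 45
paddr = 45 * 32 + 7 = 1447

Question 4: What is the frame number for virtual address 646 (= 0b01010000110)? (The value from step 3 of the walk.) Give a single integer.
Answer: 34

Derivation:
vaddr = 646: l1_idx=2, l2_idx=4
L1[2] = 1; L2[1][4] = 34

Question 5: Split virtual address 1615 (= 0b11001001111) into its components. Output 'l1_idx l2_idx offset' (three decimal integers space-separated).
Answer: 6 2 15

Derivation:
vaddr = 1615 = 0b11001001111
  top 3 bits -> l1_idx = 6
  next 3 bits -> l2_idx = 2
  bottom 5 bits -> offset = 15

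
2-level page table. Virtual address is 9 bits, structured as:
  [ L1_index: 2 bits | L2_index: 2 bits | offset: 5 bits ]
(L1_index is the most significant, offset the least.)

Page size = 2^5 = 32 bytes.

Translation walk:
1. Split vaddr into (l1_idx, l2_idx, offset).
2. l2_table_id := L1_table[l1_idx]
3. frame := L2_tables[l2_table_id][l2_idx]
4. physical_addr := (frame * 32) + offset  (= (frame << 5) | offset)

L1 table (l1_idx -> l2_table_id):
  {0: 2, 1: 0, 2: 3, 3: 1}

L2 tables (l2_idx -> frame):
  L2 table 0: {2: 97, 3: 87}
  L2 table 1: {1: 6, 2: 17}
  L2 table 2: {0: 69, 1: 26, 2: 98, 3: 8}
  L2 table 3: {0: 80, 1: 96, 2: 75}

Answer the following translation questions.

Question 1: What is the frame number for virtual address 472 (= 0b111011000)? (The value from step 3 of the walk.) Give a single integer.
Answer: 17

Derivation:
vaddr = 472: l1_idx=3, l2_idx=2
L1[3] = 1; L2[1][2] = 17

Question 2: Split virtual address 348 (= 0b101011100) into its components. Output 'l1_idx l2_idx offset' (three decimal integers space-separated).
vaddr = 348 = 0b101011100
  top 2 bits -> l1_idx = 2
  next 2 bits -> l2_idx = 2
  bottom 5 bits -> offset = 28

Answer: 2 2 28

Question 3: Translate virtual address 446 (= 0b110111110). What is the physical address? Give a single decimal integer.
Answer: 222

Derivation:
vaddr = 446 = 0b110111110
Split: l1_idx=3, l2_idx=1, offset=30
L1[3] = 1
L2[1][1] = 6
paddr = 6 * 32 + 30 = 222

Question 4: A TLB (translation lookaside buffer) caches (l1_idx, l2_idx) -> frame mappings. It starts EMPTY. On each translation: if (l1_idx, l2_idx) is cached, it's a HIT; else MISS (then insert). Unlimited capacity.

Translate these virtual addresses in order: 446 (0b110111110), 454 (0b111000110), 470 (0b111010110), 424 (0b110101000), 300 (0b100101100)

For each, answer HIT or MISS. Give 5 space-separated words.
vaddr=446: (3,1) not in TLB -> MISS, insert
vaddr=454: (3,2) not in TLB -> MISS, insert
vaddr=470: (3,2) in TLB -> HIT
vaddr=424: (3,1) in TLB -> HIT
vaddr=300: (2,1) not in TLB -> MISS, insert

Answer: MISS MISS HIT HIT MISS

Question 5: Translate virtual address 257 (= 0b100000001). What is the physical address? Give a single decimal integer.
Answer: 2561

Derivation:
vaddr = 257 = 0b100000001
Split: l1_idx=2, l2_idx=0, offset=1
L1[2] = 3
L2[3][0] = 80
paddr = 80 * 32 + 1 = 2561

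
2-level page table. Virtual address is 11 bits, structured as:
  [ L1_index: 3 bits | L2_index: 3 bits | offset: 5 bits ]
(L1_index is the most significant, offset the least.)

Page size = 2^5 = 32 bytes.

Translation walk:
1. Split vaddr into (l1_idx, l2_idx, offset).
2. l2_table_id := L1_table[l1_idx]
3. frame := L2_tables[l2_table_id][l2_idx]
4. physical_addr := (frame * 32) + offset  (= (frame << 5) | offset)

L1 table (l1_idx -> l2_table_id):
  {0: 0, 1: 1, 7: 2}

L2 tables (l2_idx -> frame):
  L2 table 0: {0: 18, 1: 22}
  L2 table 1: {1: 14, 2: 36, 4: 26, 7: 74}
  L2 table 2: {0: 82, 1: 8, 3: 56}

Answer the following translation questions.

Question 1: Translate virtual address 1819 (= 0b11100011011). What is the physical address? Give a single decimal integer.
Answer: 2651

Derivation:
vaddr = 1819 = 0b11100011011
Split: l1_idx=7, l2_idx=0, offset=27
L1[7] = 2
L2[2][0] = 82
paddr = 82 * 32 + 27 = 2651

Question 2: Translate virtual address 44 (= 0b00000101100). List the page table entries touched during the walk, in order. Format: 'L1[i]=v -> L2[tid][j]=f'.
vaddr = 44 = 0b00000101100
Split: l1_idx=0, l2_idx=1, offset=12

Answer: L1[0]=0 -> L2[0][1]=22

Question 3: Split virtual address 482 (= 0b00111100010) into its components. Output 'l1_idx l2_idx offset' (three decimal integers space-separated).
vaddr = 482 = 0b00111100010
  top 3 bits -> l1_idx = 1
  next 3 bits -> l2_idx = 7
  bottom 5 bits -> offset = 2

Answer: 1 7 2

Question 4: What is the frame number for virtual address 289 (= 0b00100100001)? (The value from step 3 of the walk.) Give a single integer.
vaddr = 289: l1_idx=1, l2_idx=1
L1[1] = 1; L2[1][1] = 14

Answer: 14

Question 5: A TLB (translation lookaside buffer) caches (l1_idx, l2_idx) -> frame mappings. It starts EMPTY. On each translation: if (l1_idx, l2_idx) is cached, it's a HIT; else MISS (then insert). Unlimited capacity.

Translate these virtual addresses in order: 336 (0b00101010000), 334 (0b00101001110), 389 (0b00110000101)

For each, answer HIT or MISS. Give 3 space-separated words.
vaddr=336: (1,2) not in TLB -> MISS, insert
vaddr=334: (1,2) in TLB -> HIT
vaddr=389: (1,4) not in TLB -> MISS, insert

Answer: MISS HIT MISS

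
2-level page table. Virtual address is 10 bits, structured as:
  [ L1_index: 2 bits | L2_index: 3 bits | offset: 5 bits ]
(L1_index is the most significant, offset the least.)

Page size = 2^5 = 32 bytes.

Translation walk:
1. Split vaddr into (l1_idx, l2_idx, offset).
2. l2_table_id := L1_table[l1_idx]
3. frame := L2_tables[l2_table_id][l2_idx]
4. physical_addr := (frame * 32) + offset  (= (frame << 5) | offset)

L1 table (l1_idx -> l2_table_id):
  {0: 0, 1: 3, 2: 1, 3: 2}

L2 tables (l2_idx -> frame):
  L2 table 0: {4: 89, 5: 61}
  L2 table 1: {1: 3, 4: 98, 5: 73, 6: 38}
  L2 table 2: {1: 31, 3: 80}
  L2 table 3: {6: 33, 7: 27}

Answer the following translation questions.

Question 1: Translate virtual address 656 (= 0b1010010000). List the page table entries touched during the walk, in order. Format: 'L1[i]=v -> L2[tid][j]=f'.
vaddr = 656 = 0b1010010000
Split: l1_idx=2, l2_idx=4, offset=16

Answer: L1[2]=1 -> L2[1][4]=98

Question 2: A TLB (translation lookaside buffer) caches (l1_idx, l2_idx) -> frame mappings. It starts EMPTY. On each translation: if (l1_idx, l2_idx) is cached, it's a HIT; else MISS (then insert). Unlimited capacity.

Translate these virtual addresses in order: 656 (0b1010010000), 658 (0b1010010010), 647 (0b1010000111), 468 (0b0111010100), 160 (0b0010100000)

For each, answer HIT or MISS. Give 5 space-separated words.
vaddr=656: (2,4) not in TLB -> MISS, insert
vaddr=658: (2,4) in TLB -> HIT
vaddr=647: (2,4) in TLB -> HIT
vaddr=468: (1,6) not in TLB -> MISS, insert
vaddr=160: (0,5) not in TLB -> MISS, insert

Answer: MISS HIT HIT MISS MISS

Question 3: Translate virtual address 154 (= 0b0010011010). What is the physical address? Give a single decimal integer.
Answer: 2874

Derivation:
vaddr = 154 = 0b0010011010
Split: l1_idx=0, l2_idx=4, offset=26
L1[0] = 0
L2[0][4] = 89
paddr = 89 * 32 + 26 = 2874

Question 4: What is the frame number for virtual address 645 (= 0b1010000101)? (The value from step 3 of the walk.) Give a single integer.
Answer: 98

Derivation:
vaddr = 645: l1_idx=2, l2_idx=4
L1[2] = 1; L2[1][4] = 98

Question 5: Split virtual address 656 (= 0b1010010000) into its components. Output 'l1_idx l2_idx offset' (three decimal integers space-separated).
Answer: 2 4 16

Derivation:
vaddr = 656 = 0b1010010000
  top 2 bits -> l1_idx = 2
  next 3 bits -> l2_idx = 4
  bottom 5 bits -> offset = 16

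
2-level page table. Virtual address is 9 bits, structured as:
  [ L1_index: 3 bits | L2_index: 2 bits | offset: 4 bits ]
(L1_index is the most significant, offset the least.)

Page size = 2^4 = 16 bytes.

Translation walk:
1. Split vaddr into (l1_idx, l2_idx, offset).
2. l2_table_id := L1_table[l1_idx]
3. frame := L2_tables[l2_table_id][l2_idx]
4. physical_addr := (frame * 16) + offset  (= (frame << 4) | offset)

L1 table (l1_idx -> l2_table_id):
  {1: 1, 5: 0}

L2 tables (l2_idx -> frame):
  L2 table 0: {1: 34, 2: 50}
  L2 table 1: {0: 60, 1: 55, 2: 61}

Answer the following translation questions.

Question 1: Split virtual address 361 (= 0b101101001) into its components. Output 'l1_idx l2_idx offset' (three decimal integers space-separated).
Answer: 5 2 9

Derivation:
vaddr = 361 = 0b101101001
  top 3 bits -> l1_idx = 5
  next 2 bits -> l2_idx = 2
  bottom 4 bits -> offset = 9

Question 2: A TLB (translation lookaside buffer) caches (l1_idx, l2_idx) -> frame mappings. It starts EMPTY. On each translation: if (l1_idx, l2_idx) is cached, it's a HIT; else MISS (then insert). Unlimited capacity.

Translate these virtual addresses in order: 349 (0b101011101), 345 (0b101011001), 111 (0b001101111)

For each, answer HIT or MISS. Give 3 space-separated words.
Answer: MISS HIT MISS

Derivation:
vaddr=349: (5,1) not in TLB -> MISS, insert
vaddr=345: (5,1) in TLB -> HIT
vaddr=111: (1,2) not in TLB -> MISS, insert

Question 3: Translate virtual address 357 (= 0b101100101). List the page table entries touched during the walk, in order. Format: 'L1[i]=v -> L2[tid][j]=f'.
vaddr = 357 = 0b101100101
Split: l1_idx=5, l2_idx=2, offset=5

Answer: L1[5]=0 -> L2[0][2]=50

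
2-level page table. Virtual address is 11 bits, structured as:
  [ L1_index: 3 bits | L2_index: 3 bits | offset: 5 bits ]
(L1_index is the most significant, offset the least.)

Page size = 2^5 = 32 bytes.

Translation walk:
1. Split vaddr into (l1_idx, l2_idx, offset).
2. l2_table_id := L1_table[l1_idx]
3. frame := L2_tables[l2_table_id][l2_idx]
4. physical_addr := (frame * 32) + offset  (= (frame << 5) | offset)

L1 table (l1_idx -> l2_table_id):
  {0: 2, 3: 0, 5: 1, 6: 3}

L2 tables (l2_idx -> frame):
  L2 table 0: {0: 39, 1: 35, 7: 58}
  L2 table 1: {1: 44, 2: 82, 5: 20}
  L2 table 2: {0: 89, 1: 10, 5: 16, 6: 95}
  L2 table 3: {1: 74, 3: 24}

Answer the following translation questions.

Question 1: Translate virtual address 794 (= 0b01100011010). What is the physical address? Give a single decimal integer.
vaddr = 794 = 0b01100011010
Split: l1_idx=3, l2_idx=0, offset=26
L1[3] = 0
L2[0][0] = 39
paddr = 39 * 32 + 26 = 1274

Answer: 1274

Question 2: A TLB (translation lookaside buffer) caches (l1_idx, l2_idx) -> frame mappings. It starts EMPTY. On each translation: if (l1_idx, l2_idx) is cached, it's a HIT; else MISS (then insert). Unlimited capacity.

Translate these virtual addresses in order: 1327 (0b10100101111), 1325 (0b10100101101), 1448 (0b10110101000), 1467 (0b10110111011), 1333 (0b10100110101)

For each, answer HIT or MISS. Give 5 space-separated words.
Answer: MISS HIT MISS HIT HIT

Derivation:
vaddr=1327: (5,1) not in TLB -> MISS, insert
vaddr=1325: (5,1) in TLB -> HIT
vaddr=1448: (5,5) not in TLB -> MISS, insert
vaddr=1467: (5,5) in TLB -> HIT
vaddr=1333: (5,1) in TLB -> HIT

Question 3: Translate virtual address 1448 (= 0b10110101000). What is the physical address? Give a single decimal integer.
vaddr = 1448 = 0b10110101000
Split: l1_idx=5, l2_idx=5, offset=8
L1[5] = 1
L2[1][5] = 20
paddr = 20 * 32 + 8 = 648

Answer: 648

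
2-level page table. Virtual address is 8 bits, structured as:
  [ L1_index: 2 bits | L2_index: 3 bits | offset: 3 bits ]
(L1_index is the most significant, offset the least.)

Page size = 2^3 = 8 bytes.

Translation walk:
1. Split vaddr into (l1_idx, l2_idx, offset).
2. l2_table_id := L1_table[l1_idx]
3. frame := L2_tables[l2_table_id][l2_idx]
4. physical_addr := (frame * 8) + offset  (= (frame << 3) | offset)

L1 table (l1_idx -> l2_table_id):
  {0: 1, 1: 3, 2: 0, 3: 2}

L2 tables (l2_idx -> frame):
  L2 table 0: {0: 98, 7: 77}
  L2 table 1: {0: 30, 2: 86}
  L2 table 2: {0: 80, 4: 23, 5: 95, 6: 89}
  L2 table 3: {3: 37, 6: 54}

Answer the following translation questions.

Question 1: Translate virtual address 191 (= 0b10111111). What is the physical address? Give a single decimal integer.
vaddr = 191 = 0b10111111
Split: l1_idx=2, l2_idx=7, offset=7
L1[2] = 0
L2[0][7] = 77
paddr = 77 * 8 + 7 = 623

Answer: 623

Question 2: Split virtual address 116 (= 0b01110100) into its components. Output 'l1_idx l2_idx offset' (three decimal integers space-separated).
Answer: 1 6 4

Derivation:
vaddr = 116 = 0b01110100
  top 2 bits -> l1_idx = 1
  next 3 bits -> l2_idx = 6
  bottom 3 bits -> offset = 4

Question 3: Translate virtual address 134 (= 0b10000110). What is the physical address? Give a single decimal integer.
vaddr = 134 = 0b10000110
Split: l1_idx=2, l2_idx=0, offset=6
L1[2] = 0
L2[0][0] = 98
paddr = 98 * 8 + 6 = 790

Answer: 790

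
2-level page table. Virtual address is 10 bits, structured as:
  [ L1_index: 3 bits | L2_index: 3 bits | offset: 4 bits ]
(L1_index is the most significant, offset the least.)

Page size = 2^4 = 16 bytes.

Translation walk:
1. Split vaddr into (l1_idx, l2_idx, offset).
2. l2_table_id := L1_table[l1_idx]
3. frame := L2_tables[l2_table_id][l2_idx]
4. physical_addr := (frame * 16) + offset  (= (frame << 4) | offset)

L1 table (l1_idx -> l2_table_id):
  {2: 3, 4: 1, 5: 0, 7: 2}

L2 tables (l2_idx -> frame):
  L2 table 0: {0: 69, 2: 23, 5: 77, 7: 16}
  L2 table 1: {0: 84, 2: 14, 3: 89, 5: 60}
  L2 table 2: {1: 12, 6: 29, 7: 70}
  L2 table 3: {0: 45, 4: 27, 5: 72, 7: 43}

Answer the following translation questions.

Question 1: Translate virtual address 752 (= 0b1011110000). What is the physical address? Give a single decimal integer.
Answer: 256

Derivation:
vaddr = 752 = 0b1011110000
Split: l1_idx=5, l2_idx=7, offset=0
L1[5] = 0
L2[0][7] = 16
paddr = 16 * 16 + 0 = 256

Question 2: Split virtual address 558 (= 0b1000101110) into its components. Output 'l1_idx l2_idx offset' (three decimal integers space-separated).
Answer: 4 2 14

Derivation:
vaddr = 558 = 0b1000101110
  top 3 bits -> l1_idx = 4
  next 3 bits -> l2_idx = 2
  bottom 4 bits -> offset = 14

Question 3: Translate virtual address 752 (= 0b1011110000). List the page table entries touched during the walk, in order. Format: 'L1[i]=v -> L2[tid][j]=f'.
vaddr = 752 = 0b1011110000
Split: l1_idx=5, l2_idx=7, offset=0

Answer: L1[5]=0 -> L2[0][7]=16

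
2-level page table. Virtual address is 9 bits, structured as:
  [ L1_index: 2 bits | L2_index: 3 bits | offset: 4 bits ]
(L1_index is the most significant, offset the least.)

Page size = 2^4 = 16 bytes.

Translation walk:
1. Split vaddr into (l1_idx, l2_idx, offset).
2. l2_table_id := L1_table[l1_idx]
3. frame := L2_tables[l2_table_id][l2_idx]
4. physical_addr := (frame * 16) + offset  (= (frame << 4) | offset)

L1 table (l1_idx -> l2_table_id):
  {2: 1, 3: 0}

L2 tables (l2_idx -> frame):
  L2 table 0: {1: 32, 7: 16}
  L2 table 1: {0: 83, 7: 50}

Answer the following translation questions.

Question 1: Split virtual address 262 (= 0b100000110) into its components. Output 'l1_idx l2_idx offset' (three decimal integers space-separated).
vaddr = 262 = 0b100000110
  top 2 bits -> l1_idx = 2
  next 3 bits -> l2_idx = 0
  bottom 4 bits -> offset = 6

Answer: 2 0 6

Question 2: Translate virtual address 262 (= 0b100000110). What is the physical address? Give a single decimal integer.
Answer: 1334

Derivation:
vaddr = 262 = 0b100000110
Split: l1_idx=2, l2_idx=0, offset=6
L1[2] = 1
L2[1][0] = 83
paddr = 83 * 16 + 6 = 1334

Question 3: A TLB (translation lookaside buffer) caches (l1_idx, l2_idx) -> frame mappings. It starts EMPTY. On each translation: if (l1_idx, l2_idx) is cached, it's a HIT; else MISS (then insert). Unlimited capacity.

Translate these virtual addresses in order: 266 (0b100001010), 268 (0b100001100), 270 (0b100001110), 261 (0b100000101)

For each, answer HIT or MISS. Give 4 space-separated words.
vaddr=266: (2,0) not in TLB -> MISS, insert
vaddr=268: (2,0) in TLB -> HIT
vaddr=270: (2,0) in TLB -> HIT
vaddr=261: (2,0) in TLB -> HIT

Answer: MISS HIT HIT HIT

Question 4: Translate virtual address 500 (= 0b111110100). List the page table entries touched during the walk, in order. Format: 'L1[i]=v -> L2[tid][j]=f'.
vaddr = 500 = 0b111110100
Split: l1_idx=3, l2_idx=7, offset=4

Answer: L1[3]=0 -> L2[0][7]=16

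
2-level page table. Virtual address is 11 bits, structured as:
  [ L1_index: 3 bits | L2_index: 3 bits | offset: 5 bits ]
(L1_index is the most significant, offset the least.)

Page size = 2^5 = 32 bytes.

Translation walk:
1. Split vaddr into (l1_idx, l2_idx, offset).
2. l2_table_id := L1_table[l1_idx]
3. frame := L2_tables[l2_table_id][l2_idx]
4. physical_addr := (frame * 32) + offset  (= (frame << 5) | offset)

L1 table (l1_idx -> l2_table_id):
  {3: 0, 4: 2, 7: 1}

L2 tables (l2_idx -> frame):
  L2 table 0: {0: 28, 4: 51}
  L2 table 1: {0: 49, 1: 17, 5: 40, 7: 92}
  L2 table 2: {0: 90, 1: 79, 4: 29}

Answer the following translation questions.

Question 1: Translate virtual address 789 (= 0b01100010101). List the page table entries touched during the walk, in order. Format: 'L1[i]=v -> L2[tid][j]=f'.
vaddr = 789 = 0b01100010101
Split: l1_idx=3, l2_idx=0, offset=21

Answer: L1[3]=0 -> L2[0][0]=28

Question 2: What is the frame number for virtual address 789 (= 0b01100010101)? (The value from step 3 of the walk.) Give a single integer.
Answer: 28

Derivation:
vaddr = 789: l1_idx=3, l2_idx=0
L1[3] = 0; L2[0][0] = 28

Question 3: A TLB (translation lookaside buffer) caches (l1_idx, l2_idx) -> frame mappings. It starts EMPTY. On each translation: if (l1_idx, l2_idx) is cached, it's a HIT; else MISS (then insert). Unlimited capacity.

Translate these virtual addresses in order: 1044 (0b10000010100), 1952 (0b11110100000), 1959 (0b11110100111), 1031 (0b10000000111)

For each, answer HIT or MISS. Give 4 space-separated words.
Answer: MISS MISS HIT HIT

Derivation:
vaddr=1044: (4,0) not in TLB -> MISS, insert
vaddr=1952: (7,5) not in TLB -> MISS, insert
vaddr=1959: (7,5) in TLB -> HIT
vaddr=1031: (4,0) in TLB -> HIT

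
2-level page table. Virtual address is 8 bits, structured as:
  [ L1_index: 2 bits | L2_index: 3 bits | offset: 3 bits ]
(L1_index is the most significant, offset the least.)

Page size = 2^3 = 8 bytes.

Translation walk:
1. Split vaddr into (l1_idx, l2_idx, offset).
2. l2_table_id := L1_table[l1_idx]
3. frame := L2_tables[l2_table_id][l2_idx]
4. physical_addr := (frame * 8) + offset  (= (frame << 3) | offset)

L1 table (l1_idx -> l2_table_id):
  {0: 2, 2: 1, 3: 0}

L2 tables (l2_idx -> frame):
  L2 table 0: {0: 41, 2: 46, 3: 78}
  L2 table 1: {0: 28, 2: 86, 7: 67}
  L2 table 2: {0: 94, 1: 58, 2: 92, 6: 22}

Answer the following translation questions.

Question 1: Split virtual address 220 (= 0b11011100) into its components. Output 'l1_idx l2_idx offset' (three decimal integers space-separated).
Answer: 3 3 4

Derivation:
vaddr = 220 = 0b11011100
  top 2 bits -> l1_idx = 3
  next 3 bits -> l2_idx = 3
  bottom 3 bits -> offset = 4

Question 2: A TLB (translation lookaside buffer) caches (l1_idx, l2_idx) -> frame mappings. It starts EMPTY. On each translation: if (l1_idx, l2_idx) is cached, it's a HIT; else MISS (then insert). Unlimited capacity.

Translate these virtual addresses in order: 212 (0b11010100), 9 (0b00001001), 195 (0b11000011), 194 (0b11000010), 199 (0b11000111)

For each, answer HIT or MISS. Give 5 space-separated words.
vaddr=212: (3,2) not in TLB -> MISS, insert
vaddr=9: (0,1) not in TLB -> MISS, insert
vaddr=195: (3,0) not in TLB -> MISS, insert
vaddr=194: (3,0) in TLB -> HIT
vaddr=199: (3,0) in TLB -> HIT

Answer: MISS MISS MISS HIT HIT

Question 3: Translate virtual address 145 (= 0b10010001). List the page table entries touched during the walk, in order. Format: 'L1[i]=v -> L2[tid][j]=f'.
Answer: L1[2]=1 -> L2[1][2]=86

Derivation:
vaddr = 145 = 0b10010001
Split: l1_idx=2, l2_idx=2, offset=1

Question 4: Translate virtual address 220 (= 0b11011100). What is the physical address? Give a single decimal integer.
vaddr = 220 = 0b11011100
Split: l1_idx=3, l2_idx=3, offset=4
L1[3] = 0
L2[0][3] = 78
paddr = 78 * 8 + 4 = 628

Answer: 628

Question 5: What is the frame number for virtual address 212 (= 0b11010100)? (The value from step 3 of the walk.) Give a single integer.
vaddr = 212: l1_idx=3, l2_idx=2
L1[3] = 0; L2[0][2] = 46

Answer: 46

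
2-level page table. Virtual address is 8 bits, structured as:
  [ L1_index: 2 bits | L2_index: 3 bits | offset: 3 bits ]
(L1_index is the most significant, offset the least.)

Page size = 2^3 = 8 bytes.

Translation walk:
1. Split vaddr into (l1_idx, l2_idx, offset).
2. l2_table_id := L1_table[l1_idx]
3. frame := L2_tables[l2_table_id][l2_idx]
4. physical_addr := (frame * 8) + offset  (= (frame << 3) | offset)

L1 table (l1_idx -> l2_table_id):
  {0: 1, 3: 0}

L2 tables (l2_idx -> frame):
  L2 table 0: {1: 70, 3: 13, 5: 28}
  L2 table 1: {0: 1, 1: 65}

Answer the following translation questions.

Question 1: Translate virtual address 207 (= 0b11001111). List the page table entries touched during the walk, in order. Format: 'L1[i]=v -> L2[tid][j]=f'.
vaddr = 207 = 0b11001111
Split: l1_idx=3, l2_idx=1, offset=7

Answer: L1[3]=0 -> L2[0][1]=70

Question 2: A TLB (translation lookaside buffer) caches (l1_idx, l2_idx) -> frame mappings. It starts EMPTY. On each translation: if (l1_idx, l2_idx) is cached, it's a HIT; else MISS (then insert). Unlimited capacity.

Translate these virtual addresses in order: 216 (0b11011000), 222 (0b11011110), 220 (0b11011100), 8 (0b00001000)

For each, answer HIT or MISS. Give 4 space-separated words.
Answer: MISS HIT HIT MISS

Derivation:
vaddr=216: (3,3) not in TLB -> MISS, insert
vaddr=222: (3,3) in TLB -> HIT
vaddr=220: (3,3) in TLB -> HIT
vaddr=8: (0,1) not in TLB -> MISS, insert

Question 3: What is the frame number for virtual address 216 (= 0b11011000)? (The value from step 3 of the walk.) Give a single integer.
vaddr = 216: l1_idx=3, l2_idx=3
L1[3] = 0; L2[0][3] = 13

Answer: 13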